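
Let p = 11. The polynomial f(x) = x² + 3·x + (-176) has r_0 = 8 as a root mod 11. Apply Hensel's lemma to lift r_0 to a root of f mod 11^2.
r_1 = 19 (mod 121)

Hensel: r_{i+1} = r_i − f(r_i)·(f′(r_i))^{-1} mod 11^{i+2}, f′(x) = 2x + 3. Iterate:
  r_0 = 8 (mod 11)
  r_1 = 19 (mod 121)
Final: r = 19 satisfies f(r) ≡ 0 mod 11^2.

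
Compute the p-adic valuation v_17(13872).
v_17(13872) = 2

v_17(n) is the largest exponent k such that 17^k divides n. Factor out: 13872 = 17^2 · 48. (Sign doesn't affect v_p.) So v_17(13872) = 2.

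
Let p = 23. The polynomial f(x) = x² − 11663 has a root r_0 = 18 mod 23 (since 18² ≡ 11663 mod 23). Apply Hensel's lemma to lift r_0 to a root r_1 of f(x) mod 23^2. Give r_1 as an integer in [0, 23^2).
r_1 = 524 (mod 529)

Hensel's recurrence: r_{i+1} = r_i − f(r_i)·(f′(r_i))^{-1} mod 23^{i+2}, with f′(x) = 2x. Iterate:
  r_0 = 18 (mod 23)
  r_1 = 524 (mod 529)
Final: r_1 = 524, and one checks f(r_1) ≡ 0 mod 23^2.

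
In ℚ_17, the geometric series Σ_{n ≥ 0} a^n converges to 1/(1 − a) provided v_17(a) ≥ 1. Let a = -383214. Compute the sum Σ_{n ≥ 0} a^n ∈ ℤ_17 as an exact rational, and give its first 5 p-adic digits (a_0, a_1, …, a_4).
Σ a^n = 1/(1 − a) = 1/383215;  first 5 digits = (1, 0, 0, 7, 12)

v_17(a) = 3 ≥ 1, so the series converges in ℤ_17 to 1/(1 − a) = 1/(1 − (-383214)) = 1/383215. Expand this rational in ℤ_17: compute digits iteratively via d_i = x_i mod 17, x_{i+1} = (x_i − d_i)/17. The first 5 digits are (1, 0, 0, 7, 12).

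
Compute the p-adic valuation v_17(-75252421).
v_17(-75252421) = 5

v_17(n) is the largest exponent k such that 17^k divides n. Factor out: -75252421 = -17^5 · 53. (Sign doesn't affect v_p.) So v_17(-75252421) = 5.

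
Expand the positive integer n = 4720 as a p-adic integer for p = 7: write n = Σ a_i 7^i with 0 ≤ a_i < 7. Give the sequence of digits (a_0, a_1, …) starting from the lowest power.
(a_0, a_1, …) = (2, 2, 5, 6, 1)

Repeated division by 7 gives the digits low-to-high: 4720 = 2 + 2·7^1 + 5·7^2 + 6·7^3 + 1·7^4. Digit sequence: (2, 2, 5, 6, 1).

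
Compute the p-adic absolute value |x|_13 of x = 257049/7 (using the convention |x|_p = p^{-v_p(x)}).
|257049/7|_13 = 1/28561

Step 1 — compute v_13(x) by factoring powers of 13 out of the numerator and denominator: v_13(257049/7) = 4. Step 2 — apply |x|_p = p^{-v_p(x)} = 13^{-4} = 1/28561.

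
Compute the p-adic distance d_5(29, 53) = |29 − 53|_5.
d_5(29, 53) = 1

Step 1 — x − y = 29 − 53 = -24. Step 2 — v_5(-24) = 0 (factor: -24 = −(5^0 · 24); the sign does not affect v_p). Step 3 — |x − y|_5 = 5^{0} = 1.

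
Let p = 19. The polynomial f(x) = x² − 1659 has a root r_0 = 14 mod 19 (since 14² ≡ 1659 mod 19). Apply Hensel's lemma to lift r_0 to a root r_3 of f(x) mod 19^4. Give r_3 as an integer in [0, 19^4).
r_3 = 73259 (mod 130321)

Hensel's recurrence: r_{i+1} = r_i − f(r_i)·(f′(r_i))^{-1} mod 19^{i+2}, with f′(x) = 2x. Iterate:
  r_0 = 14 (mod 19)
  r_1 = 337 (mod 361)
  r_2 = 4669 (mod 6859)
  r_3 = 73259 (mod 130321)
Final: r_3 = 73259, and one checks f(r_3) ≡ 0 mod 19^4.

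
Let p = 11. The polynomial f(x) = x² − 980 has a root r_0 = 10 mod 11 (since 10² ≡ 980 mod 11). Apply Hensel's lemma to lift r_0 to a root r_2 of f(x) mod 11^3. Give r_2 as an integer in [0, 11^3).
r_2 = 1022 (mod 1331)

Hensel's recurrence: r_{i+1} = r_i − f(r_i)·(f′(r_i))^{-1} mod 11^{i+2}, with f′(x) = 2x. Iterate:
  r_0 = 10 (mod 11)
  r_1 = 54 (mod 121)
  r_2 = 1022 (mod 1331)
Final: r_2 = 1022, and one checks f(r_2) ≡ 0 mod 11^3.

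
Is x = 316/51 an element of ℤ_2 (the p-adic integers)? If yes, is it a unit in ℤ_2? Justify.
x ∈ ℤ_2 but not a unit; v_2(x) = 2 > 0

ℤ_2 = {x ∈ ℚ_2 : v_2(x) ≥ 0} and ℤ_2^× = {x ∈ ℤ_2 : v_2(x) = 0}. Here v_2(316/51) = v_2(num) − v_2(den) = 2; compare against these criteria.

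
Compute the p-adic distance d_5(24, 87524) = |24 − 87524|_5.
d_5(24, 87524) = 1/3125

Step 1 — x − y = 24 − 87524 = -87500. Step 2 — v_5(-87500) = 5 (factor: -87500 = −(5^5 · 28); the sign does not affect v_p). Step 3 — |x − y|_5 = 5^{-5} = 1/3125.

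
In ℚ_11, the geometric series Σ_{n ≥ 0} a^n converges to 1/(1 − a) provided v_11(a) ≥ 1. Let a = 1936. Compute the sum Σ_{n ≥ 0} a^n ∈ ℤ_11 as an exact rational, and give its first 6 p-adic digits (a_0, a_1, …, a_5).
Σ a^n = 1/(1 − a) = -1/1935;  first 6 digits = (1, 0, 5, 1, 3, 1)

v_11(a) = 2 ≥ 1, so the series converges in ℤ_11 to 1/(1 − a) = 1/(1 − 1936) = -1/1935. Expand this rational in ℤ_11: compute digits iteratively via d_i = x_i mod 11, x_{i+1} = (x_i − d_i)/11. The first 6 digits are (1, 0, 5, 1, 3, 1).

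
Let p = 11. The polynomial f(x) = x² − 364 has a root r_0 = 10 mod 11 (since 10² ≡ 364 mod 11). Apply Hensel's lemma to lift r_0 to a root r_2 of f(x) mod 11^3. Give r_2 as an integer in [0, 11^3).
r_2 = 483 (mod 1331)

Hensel's recurrence: r_{i+1} = r_i − f(r_i)·(f′(r_i))^{-1} mod 11^{i+2}, with f′(x) = 2x. Iterate:
  r_0 = 10 (mod 11)
  r_1 = 120 (mod 121)
  r_2 = 483 (mod 1331)
Final: r_2 = 483, and one checks f(r_2) ≡ 0 mod 11^3.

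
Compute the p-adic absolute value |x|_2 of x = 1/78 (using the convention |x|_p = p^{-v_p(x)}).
|1/78|_2 = 2

Step 1 — compute v_2(x) by factoring powers of 2 out of the numerator and denominator: v_2(1/78) = -1. Step 2 — apply |x|_p = p^{-v_p(x)} = 2^{1} = 2.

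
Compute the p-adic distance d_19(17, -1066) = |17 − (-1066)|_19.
d_19(17, -1066) = 1/361

Step 1 — x − y = 17 − (-1066) = 1083. Step 2 — v_19(1083) = 2 (factor: 1083 = (19^2 · 3); the sign does not affect v_p). Step 3 — |x − y|_19 = 19^{-2} = 1/361.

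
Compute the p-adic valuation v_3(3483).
v_3(3483) = 4

v_3(n) is the largest exponent k such that 3^k divides n. Factor out: 3483 = 3^4 · 43. (Sign doesn't affect v_p.) So v_3(3483) = 4.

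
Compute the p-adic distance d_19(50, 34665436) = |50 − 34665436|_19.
d_19(50, 34665436) = 1/2476099

Step 1 — x − y = 50 − 34665436 = -34665386. Step 2 — v_19(-34665386) = 5 (factor: -34665386 = −(19^5 · 14); the sign does not affect v_p). Step 3 — |x − y|_19 = 19^{-5} = 1/2476099.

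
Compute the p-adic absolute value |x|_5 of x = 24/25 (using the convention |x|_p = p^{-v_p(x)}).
|24/25|_5 = 25

Step 1 — compute v_5(x) by factoring powers of 5 out of the numerator and denominator: v_5(24/25) = -2. Step 2 — apply |x|_p = p^{-v_p(x)} = 5^{2} = 25.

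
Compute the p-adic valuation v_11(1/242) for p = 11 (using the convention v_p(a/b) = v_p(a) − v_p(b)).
v_11(1/242) = -2

Factor powers of 11 from the numerator and denominator of the reduced fraction: 1 = 11^0 · 1 and 242 = 11^2 · 2. Apply v_p(a/b) = v_p(a) − v_p(b): v_11(1/242) = 0 − 2 = -2.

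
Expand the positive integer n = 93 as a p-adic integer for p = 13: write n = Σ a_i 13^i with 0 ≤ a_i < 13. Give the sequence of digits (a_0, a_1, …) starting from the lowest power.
(a_0, a_1, …) = (2, 7)

Repeated division by 13 gives the digits low-to-high: 93 = 2 + 7·13^1. Digit sequence: (2, 7).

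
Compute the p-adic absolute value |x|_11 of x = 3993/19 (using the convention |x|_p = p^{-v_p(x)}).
|3993/19|_11 = 1/1331

Step 1 — compute v_11(x) by factoring powers of 11 out of the numerator and denominator: v_11(3993/19) = 3. Step 2 — apply |x|_p = p^{-v_p(x)} = 11^{-3} = 1/1331.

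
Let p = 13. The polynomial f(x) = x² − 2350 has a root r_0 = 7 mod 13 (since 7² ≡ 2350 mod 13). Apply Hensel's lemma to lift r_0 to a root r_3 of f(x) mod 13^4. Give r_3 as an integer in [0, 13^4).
r_3 = 23095 (mod 28561)

Hensel's recurrence: r_{i+1} = r_i − f(r_i)·(f′(r_i))^{-1} mod 13^{i+2}, with f′(x) = 2x. Iterate:
  r_0 = 7 (mod 13)
  r_1 = 111 (mod 169)
  r_2 = 1125 (mod 2197)
  r_3 = 23095 (mod 28561)
Final: r_3 = 23095, and one checks f(r_3) ≡ 0 mod 13^4.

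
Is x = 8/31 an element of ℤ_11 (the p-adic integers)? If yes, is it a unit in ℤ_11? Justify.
x ∈ ℤ_11^× (unit); v_11(x) = 0

ℤ_11 = {x ∈ ℚ_11 : v_11(x) ≥ 0} and ℤ_11^× = {x ∈ ℤ_11 : v_11(x) = 0}. Here v_11(8/31) = v_11(num) − v_11(den) = 0; compare against these criteria.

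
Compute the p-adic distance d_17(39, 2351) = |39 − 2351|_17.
d_17(39, 2351) = 1/289

Step 1 — x − y = 39 − 2351 = -2312. Step 2 — v_17(-2312) = 2 (factor: -2312 = −(17^2 · 8); the sign does not affect v_p). Step 3 — |x − y|_17 = 17^{-2} = 1/289.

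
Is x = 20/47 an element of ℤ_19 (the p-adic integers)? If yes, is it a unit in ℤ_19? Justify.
x ∈ ℤ_19^× (unit); v_19(x) = 0

ℤ_19 = {x ∈ ℚ_19 : v_19(x) ≥ 0} and ℤ_19^× = {x ∈ ℤ_19 : v_19(x) = 0}. Here v_19(20/47) = v_19(num) − v_19(den) = 0; compare against these criteria.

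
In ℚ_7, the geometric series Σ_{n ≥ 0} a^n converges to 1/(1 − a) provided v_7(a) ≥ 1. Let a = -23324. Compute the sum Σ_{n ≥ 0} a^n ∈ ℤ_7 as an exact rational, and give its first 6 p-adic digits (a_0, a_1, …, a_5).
Σ a^n = 1/(1 − a) = 1/23325;  first 6 digits = (1, 0, 0, 2, 4, 5)

v_7(a) = 3 ≥ 1, so the series converges in ℤ_7 to 1/(1 − a) = 1/(1 − (-23324)) = 1/23325. Expand this rational in ℤ_7: compute digits iteratively via d_i = x_i mod 7, x_{i+1} = (x_i − d_i)/7. The first 6 digits are (1, 0, 0, 2, 4, 5).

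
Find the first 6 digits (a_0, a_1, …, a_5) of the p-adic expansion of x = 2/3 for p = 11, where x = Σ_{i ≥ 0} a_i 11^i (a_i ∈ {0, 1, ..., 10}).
(a_0, …, a_5) = (8, 3, 7, 3, 7, 3)

v_11(2/3) = 0 (numerator and denominator both coprime to 11), so x ∈ ℤ_11^×. Compute digits iteratively via a_i = x_i mod 11, x_{i+1} = (x_i − a_i)/11, with x_0 = x:
  x_0 = 2/3;  a_0 = 8;  x_1 = (x_0 − 8)/11 = -2/3
  x_1 = -2/3;  a_1 = 3;  x_2 = (x_1 − 3)/11 = -1/3
  x_2 = -1/3;  a_2 = 7;  x_3 = (x_2 − 7)/11 = -2/3
  x_3 = -2/3;  a_3 = 3;  x_4 = (x_3 − 3)/11 = -1/3
  x_4 = -1/3;  a_4 = 7;  x_5 = (x_4 − 7)/11 = -2/3
  x_5 = -2/3;  a_5 = 3;  x_6 = (x_5 − 3)/11 = -1/3
Digits: (8, 3, 7, 3, 7, 3).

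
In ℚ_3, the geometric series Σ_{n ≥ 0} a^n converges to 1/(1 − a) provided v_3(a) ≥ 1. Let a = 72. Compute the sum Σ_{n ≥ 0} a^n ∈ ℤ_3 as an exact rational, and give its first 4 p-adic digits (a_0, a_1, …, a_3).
Σ a^n = 1/(1 − a) = -1/71;  first 4 digits = (1, 0, 2, 2)

v_3(a) = 2 ≥ 1, so the series converges in ℤ_3 to 1/(1 − a) = 1/(1 − 72) = -1/71. Expand this rational in ℤ_3: compute digits iteratively via d_i = x_i mod 3, x_{i+1} = (x_i − d_i)/3. The first 4 digits are (1, 0, 2, 2).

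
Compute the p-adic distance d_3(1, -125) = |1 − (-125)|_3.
d_3(1, -125) = 1/9

Step 1 — x − y = 1 − (-125) = 126. Step 2 — v_3(126) = 2 (factor: 126 = (3^2 · 14); the sign does not affect v_p). Step 3 — |x − y|_3 = 3^{-2} = 1/9.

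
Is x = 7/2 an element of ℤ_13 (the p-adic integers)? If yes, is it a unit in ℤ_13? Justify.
x ∈ ℤ_13^× (unit); v_13(x) = 0

ℤ_13 = {x ∈ ℚ_13 : v_13(x) ≥ 0} and ℤ_13^× = {x ∈ ℤ_13 : v_13(x) = 0}. Here v_13(7/2) = v_13(num) − v_13(den) = 0; compare against these criteria.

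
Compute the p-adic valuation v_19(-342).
v_19(-342) = 1

v_19(n) is the largest exponent k such that 19^k divides n. Factor out: -342 = -19^1 · 18. (Sign doesn't affect v_p.) So v_19(-342) = 1.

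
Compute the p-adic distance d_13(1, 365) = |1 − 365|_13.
d_13(1, 365) = 1/13

Step 1 — x − y = 1 − 365 = -364. Step 2 — v_13(-364) = 1 (factor: -364 = −(13^1 · 28); the sign does not affect v_p). Step 3 — |x − y|_13 = 13^{-1} = 1/13.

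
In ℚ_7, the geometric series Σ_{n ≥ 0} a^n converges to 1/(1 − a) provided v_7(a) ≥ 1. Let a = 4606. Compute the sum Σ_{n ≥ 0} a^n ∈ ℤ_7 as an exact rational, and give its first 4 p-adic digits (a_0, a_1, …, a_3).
Σ a^n = 1/(1 − a) = -1/4605;  first 4 digits = (1, 0, 3, 6)

v_7(a) = 2 ≥ 1, so the series converges in ℤ_7 to 1/(1 − a) = 1/(1 − 4606) = -1/4605. Expand this rational in ℤ_7: compute digits iteratively via d_i = x_i mod 7, x_{i+1} = (x_i − d_i)/7. The first 4 digits are (1, 0, 3, 6).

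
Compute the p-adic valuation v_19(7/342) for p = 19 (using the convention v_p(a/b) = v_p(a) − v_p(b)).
v_19(7/342) = -1

Factor powers of 19 from the numerator and denominator of the reduced fraction: 7 = 19^0 · 7 and 342 = 19^1 · 18. Apply v_p(a/b) = v_p(a) − v_p(b): v_19(7/342) = 0 − 1 = -1.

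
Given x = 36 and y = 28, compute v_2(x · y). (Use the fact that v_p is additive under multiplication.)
v_2(1008) = 4

v_p(x) = 2 (factor: 36 = 2^2 · 9); v_p(y) = 2 (factor: 28 = 2^2 · 7). Additivity: v_p(xy) = v_p(x) + v_p(y) = 2 + 2 = 4. (Direct check: xy = 1008 = 2^4 · (63).)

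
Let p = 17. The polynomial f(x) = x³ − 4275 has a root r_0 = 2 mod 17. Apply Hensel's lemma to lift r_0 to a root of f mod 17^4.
r_3 = 10304 (mod 83521)

Hensel: r_{i+1} = r_i − f(r_i)/f′(r_i) mod 17^{i+2}, where f′(x) = 3x². Iterate:
  r_0 = 2 (mod 17)
  r_1 = 189 (mod 289)
  r_2 = 478 (mod 4913)
  r_3 = 10304 (mod 83521)
Final: r = 10304 with f(r) ≡ 0 mod 17^4.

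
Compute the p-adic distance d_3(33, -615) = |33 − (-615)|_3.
d_3(33, -615) = 1/81

Step 1 — x − y = 33 − (-615) = 648. Step 2 — v_3(648) = 4 (factor: 648 = (3^4 · 8); the sign does not affect v_p). Step 3 — |x − y|_3 = 3^{-4} = 1/81.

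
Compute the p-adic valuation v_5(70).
v_5(70) = 1

v_5(n) is the largest exponent k such that 5^k divides n. Factor out: 70 = 5^1 · 14. (Sign doesn't affect v_p.) So v_5(70) = 1.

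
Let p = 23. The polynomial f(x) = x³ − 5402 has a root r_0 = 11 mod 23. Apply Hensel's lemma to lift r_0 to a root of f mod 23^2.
r_1 = 149 (mod 529)

Hensel: r_{i+1} = r_i − f(r_i)/f′(r_i) mod 23^{i+2}, where f′(x) = 3x². Iterate:
  r_0 = 11 (mod 23)
  r_1 = 149 (mod 529)
Final: r = 149 with f(r) ≡ 0 mod 23^2.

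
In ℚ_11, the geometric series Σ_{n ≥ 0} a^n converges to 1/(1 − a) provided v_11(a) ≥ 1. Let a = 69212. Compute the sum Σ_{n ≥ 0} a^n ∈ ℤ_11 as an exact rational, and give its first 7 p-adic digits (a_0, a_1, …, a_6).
Σ a^n = 1/(1 − a) = -1/69211;  first 7 digits = (1, 0, 0, 8, 4, 0, 9)

v_11(a) = 3 ≥ 1, so the series converges in ℤ_11 to 1/(1 − a) = 1/(1 − 69212) = -1/69211. Expand this rational in ℤ_11: compute digits iteratively via d_i = x_i mod 11, x_{i+1} = (x_i − d_i)/11. The first 7 digits are (1, 0, 0, 8, 4, 0, 9).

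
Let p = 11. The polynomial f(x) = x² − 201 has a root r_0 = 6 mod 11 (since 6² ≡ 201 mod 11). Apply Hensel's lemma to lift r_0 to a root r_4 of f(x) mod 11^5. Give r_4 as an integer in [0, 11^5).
r_4 = 108224 (mod 161051)

Hensel's recurrence: r_{i+1} = r_i − f(r_i)·(f′(r_i))^{-1} mod 11^{i+2}, with f′(x) = 2x. Iterate:
  r_0 = 6 (mod 11)
  r_1 = 50 (mod 121)
  r_2 = 413 (mod 1331)
  r_3 = 5737 (mod 14641)
  r_4 = 108224 (mod 161051)
Final: r_4 = 108224, and one checks f(r_4) ≡ 0 mod 11^5.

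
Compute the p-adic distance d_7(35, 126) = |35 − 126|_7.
d_7(35, 126) = 1/7

Step 1 — x − y = 35 − 126 = -91. Step 2 — v_7(-91) = 1 (factor: -91 = −(7^1 · 13); the sign does not affect v_p). Step 3 — |x − y|_7 = 7^{-1} = 1/7.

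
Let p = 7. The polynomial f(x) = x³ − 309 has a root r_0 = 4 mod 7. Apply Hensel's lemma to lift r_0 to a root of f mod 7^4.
r_3 = 2160 (mod 2401)

Hensel: r_{i+1} = r_i − f(r_i)/f′(r_i) mod 7^{i+2}, where f′(x) = 3x². Iterate:
  r_0 = 4 (mod 7)
  r_1 = 4 (mod 49)
  r_2 = 102 (mod 343)
  r_3 = 2160 (mod 2401)
Final: r = 2160 with f(r) ≡ 0 mod 7^4.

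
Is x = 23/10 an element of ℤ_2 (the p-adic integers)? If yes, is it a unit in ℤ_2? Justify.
x ∉ ℤ_2 (v_2(x) = -1 < 0)

ℤ_2 = {x ∈ ℚ_2 : v_2(x) ≥ 0} and ℤ_2^× = {x ∈ ℤ_2 : v_2(x) = 0}. Here v_2(23/10) = v_2(num) − v_2(den) = -1; compare against these criteria.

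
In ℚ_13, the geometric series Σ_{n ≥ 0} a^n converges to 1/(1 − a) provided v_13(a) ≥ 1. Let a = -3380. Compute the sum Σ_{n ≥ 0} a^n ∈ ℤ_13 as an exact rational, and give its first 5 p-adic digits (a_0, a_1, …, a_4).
Σ a^n = 1/(1 − a) = 1/3381;  first 5 digits = (1, 0, 6, 11, 9)

v_13(a) = 2 ≥ 1, so the series converges in ℤ_13 to 1/(1 − a) = 1/(1 − (-3380)) = 1/3381. Expand this rational in ℤ_13: compute digits iteratively via d_i = x_i mod 13, x_{i+1} = (x_i − d_i)/13. The first 5 digits are (1, 0, 6, 11, 9).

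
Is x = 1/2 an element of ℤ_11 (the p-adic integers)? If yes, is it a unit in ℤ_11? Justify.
x ∈ ℤ_11^× (unit); v_11(x) = 0

ℤ_11 = {x ∈ ℚ_11 : v_11(x) ≥ 0} and ℤ_11^× = {x ∈ ℤ_11 : v_11(x) = 0}. Here v_11(1/2) = v_11(num) − v_11(den) = 0; compare against these criteria.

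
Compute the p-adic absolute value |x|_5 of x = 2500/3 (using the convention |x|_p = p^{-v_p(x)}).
|2500/3|_5 = 1/625

Step 1 — compute v_5(x) by factoring powers of 5 out of the numerator and denominator: v_5(2500/3) = 4. Step 2 — apply |x|_p = p^{-v_p(x)} = 5^{-4} = 1/625.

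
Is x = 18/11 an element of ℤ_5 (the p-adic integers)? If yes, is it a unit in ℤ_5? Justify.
x ∈ ℤ_5^× (unit); v_5(x) = 0

ℤ_5 = {x ∈ ℚ_5 : v_5(x) ≥ 0} and ℤ_5^× = {x ∈ ℤ_5 : v_5(x) = 0}. Here v_5(18/11) = v_5(num) − v_5(den) = 0; compare against these criteria.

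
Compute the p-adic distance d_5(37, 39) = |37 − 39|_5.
d_5(37, 39) = 1

Step 1 — x − y = 37 − 39 = -2. Step 2 — v_5(-2) = 0 (factor: -2 = −(5^0 · 2); the sign does not affect v_p). Step 3 — |x − y|_5 = 5^{0} = 1.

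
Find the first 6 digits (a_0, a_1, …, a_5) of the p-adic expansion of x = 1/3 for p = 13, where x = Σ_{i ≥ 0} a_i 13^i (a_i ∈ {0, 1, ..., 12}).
(a_0, …, a_5) = (9, 8, 8, 8, 8, 8)

v_13(1/3) = 0 (numerator and denominator both coprime to 13), so x ∈ ℤ_13^×. Compute digits iteratively via a_i = x_i mod 13, x_{i+1} = (x_i − a_i)/13, with x_0 = x:
  x_0 = 1/3;  a_0 = 9;  x_1 = (x_0 − 9)/13 = -2/3
  x_1 = -2/3;  a_1 = 8;  x_2 = (x_1 − 8)/13 = -2/3
  x_2 = -2/3;  a_2 = 8;  x_3 = (x_2 − 8)/13 = -2/3
  x_3 = -2/3;  a_3 = 8;  x_4 = (x_3 − 8)/13 = -2/3
  x_4 = -2/3;  a_4 = 8;  x_5 = (x_4 − 8)/13 = -2/3
  x_5 = -2/3;  a_5 = 8;  x_6 = (x_5 − 8)/13 = -2/3
Digits: (9, 8, 8, 8, 8, 8).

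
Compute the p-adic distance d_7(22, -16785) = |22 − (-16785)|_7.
d_7(22, -16785) = 1/16807

Step 1 — x − y = 22 − (-16785) = 16807. Step 2 — v_7(16807) = 5 (factor: 16807 = (7^5 · 1); the sign does not affect v_p). Step 3 — |x − y|_7 = 7^{-5} = 1/16807.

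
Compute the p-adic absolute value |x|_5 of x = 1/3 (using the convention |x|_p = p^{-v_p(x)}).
|1/3|_5 = 1

Step 1 — compute v_5(x) by factoring powers of 5 out of the numerator and denominator: v_5(1/3) = 0. Step 2 — apply |x|_p = p^{-v_p(x)} = 5^{0} = 1.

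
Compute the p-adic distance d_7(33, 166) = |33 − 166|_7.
d_7(33, 166) = 1/7

Step 1 — x − y = 33 − 166 = -133. Step 2 — v_7(-133) = 1 (factor: -133 = −(7^1 · 19); the sign does not affect v_p). Step 3 — |x − y|_7 = 7^{-1} = 1/7.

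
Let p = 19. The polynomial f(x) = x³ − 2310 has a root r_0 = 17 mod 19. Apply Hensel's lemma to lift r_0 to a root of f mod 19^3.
r_2 = 4463 (mod 6859)

Hensel: r_{i+1} = r_i − f(r_i)/f′(r_i) mod 19^{i+2}, where f′(x) = 3x². Iterate:
  r_0 = 17 (mod 19)
  r_1 = 131 (mod 361)
  r_2 = 4463 (mod 6859)
Final: r = 4463 with f(r) ≡ 0 mod 19^3.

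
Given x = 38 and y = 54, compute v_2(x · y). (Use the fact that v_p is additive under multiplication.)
v_2(2052) = 2

v_p(x) = 1 (factor: 38 = 2^1 · 19); v_p(y) = 1 (factor: 54 = 2^1 · 27). Additivity: v_p(xy) = v_p(x) + v_p(y) = 1 + 1 = 2. (Direct check: xy = 2052 = 2^2 · (513).)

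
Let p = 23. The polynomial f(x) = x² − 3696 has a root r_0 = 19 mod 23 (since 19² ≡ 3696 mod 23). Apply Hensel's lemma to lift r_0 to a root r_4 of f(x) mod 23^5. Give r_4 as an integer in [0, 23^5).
r_4 = 6218989 (mod 6436343)

Hensel's recurrence: r_{i+1} = r_i − f(r_i)·(f′(r_i))^{-1} mod 23^{i+2}, with f′(x) = 2x. Iterate:
  r_0 = 19 (mod 23)
  r_1 = 65 (mod 529)
  r_2 = 1652 (mod 12167)
  r_3 = 62487 (mod 279841)
  r_4 = 6218989 (mod 6436343)
Final: r_4 = 6218989, and one checks f(r_4) ≡ 0 mod 23^5.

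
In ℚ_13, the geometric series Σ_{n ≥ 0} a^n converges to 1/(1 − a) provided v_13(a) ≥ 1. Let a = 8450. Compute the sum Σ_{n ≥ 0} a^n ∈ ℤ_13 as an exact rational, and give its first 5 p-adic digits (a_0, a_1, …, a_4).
Σ a^n = 1/(1 − a) = -1/8449;  first 5 digits = (1, 0, 11, 3, 4)

v_13(a) = 2 ≥ 1, so the series converges in ℤ_13 to 1/(1 − a) = 1/(1 − 8450) = -1/8449. Expand this rational in ℤ_13: compute digits iteratively via d_i = x_i mod 13, x_{i+1} = (x_i − d_i)/13. The first 5 digits are (1, 0, 11, 3, 4).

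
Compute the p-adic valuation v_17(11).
v_17(11) = 0

v_17(n) is the largest exponent k such that 17^k divides n. Factor out: 11 = 17^0 · 11. (Sign doesn't affect v_p.) So v_17(11) = 0.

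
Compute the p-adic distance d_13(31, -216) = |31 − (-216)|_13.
d_13(31, -216) = 1/13

Step 1 — x − y = 31 − (-216) = 247. Step 2 — v_13(247) = 1 (factor: 247 = (13^1 · 19); the sign does not affect v_p). Step 3 — |x − y|_13 = 13^{-1} = 1/13.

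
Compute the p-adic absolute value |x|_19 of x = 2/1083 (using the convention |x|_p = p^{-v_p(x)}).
|2/1083|_19 = 361

Step 1 — compute v_19(x) by factoring powers of 19 out of the numerator and denominator: v_19(2/1083) = -2. Step 2 — apply |x|_p = p^{-v_p(x)} = 19^{2} = 361.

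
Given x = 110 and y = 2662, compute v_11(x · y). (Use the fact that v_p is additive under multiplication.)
v_11(292820) = 4

v_p(x) = 1 (factor: 110 = 11^1 · 10); v_p(y) = 3 (factor: 2662 = 11^3 · 2). Additivity: v_p(xy) = v_p(x) + v_p(y) = 1 + 3 = 4. (Direct check: xy = 292820 = 11^4 · (20).)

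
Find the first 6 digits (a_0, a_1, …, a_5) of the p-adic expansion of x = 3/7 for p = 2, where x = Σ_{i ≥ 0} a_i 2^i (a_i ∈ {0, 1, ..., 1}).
(a_0, …, a_5) = (1, 0, 1, 0, 0, 1)

v_2(3/7) = 0 (numerator and denominator both coprime to 2), so x ∈ ℤ_2^×. Compute digits iteratively via a_i = x_i mod 2, x_{i+1} = (x_i − a_i)/2, with x_0 = x:
  x_0 = 3/7;  a_0 = 1;  x_1 = (x_0 − 1)/2 = -2/7
  x_1 = -2/7;  a_1 = 0;  x_2 = (x_1 − 0)/2 = -1/7
  x_2 = -1/7;  a_2 = 1;  x_3 = (x_2 − 1)/2 = -4/7
  x_3 = -4/7;  a_3 = 0;  x_4 = (x_3 − 0)/2 = -2/7
  x_4 = -2/7;  a_4 = 0;  x_5 = (x_4 − 0)/2 = -1/7
  x_5 = -1/7;  a_5 = 1;  x_6 = (x_5 − 1)/2 = -4/7
Digits: (1, 0, 1, 0, 0, 1).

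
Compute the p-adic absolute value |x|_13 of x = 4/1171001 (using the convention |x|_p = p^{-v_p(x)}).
|4/1171001|_13 = 28561

Step 1 — compute v_13(x) by factoring powers of 13 out of the numerator and denominator: v_13(4/1171001) = -4. Step 2 — apply |x|_p = p^{-v_p(x)} = 13^{4} = 28561.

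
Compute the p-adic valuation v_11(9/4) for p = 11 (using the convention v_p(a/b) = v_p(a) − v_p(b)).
v_11(9/4) = 0

Factor powers of 11 from the numerator and denominator of the reduced fraction: 9 = 11^0 · 9 and 4 = 11^0 · 4. Apply v_p(a/b) = v_p(a) − v_p(b): v_11(9/4) = 0 − 0 = 0.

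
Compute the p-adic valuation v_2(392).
v_2(392) = 3

v_2(n) is the largest exponent k such that 2^k divides n. Factor out: 392 = 2^3 · 49. (Sign doesn't affect v_p.) So v_2(392) = 3.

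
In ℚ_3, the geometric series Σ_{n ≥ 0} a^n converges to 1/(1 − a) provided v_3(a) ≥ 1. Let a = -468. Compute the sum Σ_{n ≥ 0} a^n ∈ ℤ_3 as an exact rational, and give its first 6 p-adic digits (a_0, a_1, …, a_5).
Σ a^n = 1/(1 − a) = 1/469;  first 6 digits = (1, 0, 2, 0, 1, 2)

v_3(a) = 2 ≥ 1, so the series converges in ℤ_3 to 1/(1 − a) = 1/(1 − (-468)) = 1/469. Expand this rational in ℤ_3: compute digits iteratively via d_i = x_i mod 3, x_{i+1} = (x_i − d_i)/3. The first 6 digits are (1, 0, 2, 0, 1, 2).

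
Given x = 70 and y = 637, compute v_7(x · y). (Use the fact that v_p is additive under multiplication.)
v_7(44590) = 3

v_p(x) = 1 (factor: 70 = 7^1 · 10); v_p(y) = 2 (factor: 637 = 7^2 · 13). Additivity: v_p(xy) = v_p(x) + v_p(y) = 1 + 2 = 3. (Direct check: xy = 44590 = 7^3 · (130).)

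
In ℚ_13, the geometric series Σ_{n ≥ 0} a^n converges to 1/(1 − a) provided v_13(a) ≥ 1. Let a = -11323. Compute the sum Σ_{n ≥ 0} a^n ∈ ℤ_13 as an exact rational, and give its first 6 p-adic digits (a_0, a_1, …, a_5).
Σ a^n = 1/(1 − a) = 1/11324;  first 6 digits = (1, 0, 11, 7, 3, 7)

v_13(a) = 2 ≥ 1, so the series converges in ℤ_13 to 1/(1 − a) = 1/(1 − (-11323)) = 1/11324. Expand this rational in ℤ_13: compute digits iteratively via d_i = x_i mod 13, x_{i+1} = (x_i − d_i)/13. The first 6 digits are (1, 0, 11, 7, 3, 7).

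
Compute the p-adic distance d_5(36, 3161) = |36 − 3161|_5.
d_5(36, 3161) = 1/3125

Step 1 — x − y = 36 − 3161 = -3125. Step 2 — v_5(-3125) = 5 (factor: -3125 = −(5^5 · 1); the sign does not affect v_p). Step 3 — |x − y|_5 = 5^{-5} = 1/3125.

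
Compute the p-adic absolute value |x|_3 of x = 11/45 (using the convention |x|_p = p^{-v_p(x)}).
|11/45|_3 = 9

Step 1 — compute v_3(x) by factoring powers of 3 out of the numerator and denominator: v_3(11/45) = -2. Step 2 — apply |x|_p = p^{-v_p(x)} = 3^{2} = 9.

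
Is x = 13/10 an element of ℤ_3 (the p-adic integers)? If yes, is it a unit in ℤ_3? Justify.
x ∈ ℤ_3^× (unit); v_3(x) = 0

ℤ_3 = {x ∈ ℚ_3 : v_3(x) ≥ 0} and ℤ_3^× = {x ∈ ℤ_3 : v_3(x) = 0}. Here v_3(13/10) = v_3(num) − v_3(den) = 0; compare against these criteria.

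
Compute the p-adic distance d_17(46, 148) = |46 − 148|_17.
d_17(46, 148) = 1/17

Step 1 — x − y = 46 − 148 = -102. Step 2 — v_17(-102) = 1 (factor: -102 = −(17^1 · 6); the sign does not affect v_p). Step 3 — |x − y|_17 = 17^{-1} = 1/17.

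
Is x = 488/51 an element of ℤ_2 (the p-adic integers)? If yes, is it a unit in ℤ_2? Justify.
x ∈ ℤ_2 but not a unit; v_2(x) = 3 > 0

ℤ_2 = {x ∈ ℚ_2 : v_2(x) ≥ 0} and ℤ_2^× = {x ∈ ℤ_2 : v_2(x) = 0}. Here v_2(488/51) = v_2(num) − v_2(den) = 3; compare against these criteria.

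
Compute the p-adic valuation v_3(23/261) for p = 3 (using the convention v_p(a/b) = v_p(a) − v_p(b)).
v_3(23/261) = -2

Factor powers of 3 from the numerator and denominator of the reduced fraction: 23 = 3^0 · 23 and 261 = 3^2 · 29. Apply v_p(a/b) = v_p(a) − v_p(b): v_3(23/261) = 0 − 2 = -2.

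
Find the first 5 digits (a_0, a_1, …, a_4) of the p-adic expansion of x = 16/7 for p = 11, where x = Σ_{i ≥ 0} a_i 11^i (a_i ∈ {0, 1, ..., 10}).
(a_0, …, a_4) = (7, 9, 7, 4, 9)

v_11(16/7) = 0 (numerator and denominator both coprime to 11), so x ∈ ℤ_11^×. Compute digits iteratively via a_i = x_i mod 11, x_{i+1} = (x_i − a_i)/11, with x_0 = x:
  x_0 = 16/7;  a_0 = 7;  x_1 = (x_0 − 7)/11 = -3/7
  x_1 = -3/7;  a_1 = 9;  x_2 = (x_1 − 9)/11 = -6/7
  x_2 = -6/7;  a_2 = 7;  x_3 = (x_2 − 7)/11 = -5/7
  x_3 = -5/7;  a_3 = 4;  x_4 = (x_3 − 4)/11 = -3/7
  x_4 = -3/7;  a_4 = 9;  x_5 = (x_4 − 9)/11 = -6/7
Digits: (7, 9, 7, 4, 9).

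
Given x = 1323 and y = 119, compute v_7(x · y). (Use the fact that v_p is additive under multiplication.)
v_7(157437) = 3

v_p(x) = 2 (factor: 1323 = 7^2 · 27); v_p(y) = 1 (factor: 119 = 7^1 · 17). Additivity: v_p(xy) = v_p(x) + v_p(y) = 2 + 1 = 3. (Direct check: xy = 157437 = 7^3 · (459).)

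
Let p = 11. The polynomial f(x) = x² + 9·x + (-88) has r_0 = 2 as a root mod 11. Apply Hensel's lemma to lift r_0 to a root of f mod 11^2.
r_1 = 35 (mod 121)

Hensel: r_{i+1} = r_i − f(r_i)·(f′(r_i))^{-1} mod 11^{i+2}, f′(x) = 2x + 9. Iterate:
  r_0 = 2 (mod 11)
  r_1 = 35 (mod 121)
Final: r = 35 satisfies f(r) ≡ 0 mod 11^2.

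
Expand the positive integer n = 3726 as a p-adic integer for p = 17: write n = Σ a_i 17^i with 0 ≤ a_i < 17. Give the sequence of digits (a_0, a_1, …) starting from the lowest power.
(a_0, a_1, …) = (3, 15, 12)

Repeated division by 17 gives the digits low-to-high: 3726 = 3 + 15·17^1 + 12·17^2. Digit sequence: (3, 15, 12).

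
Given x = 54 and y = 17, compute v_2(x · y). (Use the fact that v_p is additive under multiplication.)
v_2(918) = 1

v_p(x) = 1 (factor: 54 = 2^1 · 27); v_p(y) = 0 (factor: 17 = 2^0 · 17). Additivity: v_p(xy) = v_p(x) + v_p(y) = 1 + 0 = 1. (Direct check: xy = 918 = 2^1 · (459).)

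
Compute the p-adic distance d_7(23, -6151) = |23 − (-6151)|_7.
d_7(23, -6151) = 1/343

Step 1 — x − y = 23 − (-6151) = 6174. Step 2 — v_7(6174) = 3 (factor: 6174 = (7^3 · 18); the sign does not affect v_p). Step 3 — |x − y|_7 = 7^{-3} = 1/343.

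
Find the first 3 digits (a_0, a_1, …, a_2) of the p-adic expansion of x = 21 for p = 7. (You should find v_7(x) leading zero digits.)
(a_0, …, a_2) = (0, 3, 0)

v_7(21) = 1, so a_0 = ... = a_0 = 0. Factor out: x = 7^1 · u with u = 3 a unit in ℤ_7. Expand u iteratively via a_{v+i} = u_i mod 7, u_{i+1} = (u_i − a_{v+i})/7:
  u_0 = 3;  a_1 = 3;  u_1 = (u_0 − 3)/7 = 0
  u_1 = 0;  a_2 = 0;  u_2 = (u_1 − 0)/7 = 0
Digits: (0, 3, 0).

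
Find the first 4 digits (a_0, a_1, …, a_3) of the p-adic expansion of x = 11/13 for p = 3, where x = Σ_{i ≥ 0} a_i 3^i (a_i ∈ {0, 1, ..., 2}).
(a_0, …, a_3) = (2, 1, 0, 1)

v_3(11/13) = 0 (numerator and denominator both coprime to 3), so x ∈ ℤ_3^×. Compute digits iteratively via a_i = x_i mod 3, x_{i+1} = (x_i − a_i)/3, with x_0 = x:
  x_0 = 11/13;  a_0 = 2;  x_1 = (x_0 − 2)/3 = -5/13
  x_1 = -5/13;  a_1 = 1;  x_2 = (x_1 − 1)/3 = -6/13
  x_2 = -6/13;  a_2 = 0;  x_3 = (x_2 − 0)/3 = -2/13
  x_3 = -2/13;  a_3 = 1;  x_4 = (x_3 − 1)/3 = -5/13
Digits: (2, 1, 0, 1).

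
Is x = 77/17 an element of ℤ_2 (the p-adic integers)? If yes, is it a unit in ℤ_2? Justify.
x ∈ ℤ_2^× (unit); v_2(x) = 0

ℤ_2 = {x ∈ ℚ_2 : v_2(x) ≥ 0} and ℤ_2^× = {x ∈ ℤ_2 : v_2(x) = 0}. Here v_2(77/17) = v_2(num) − v_2(den) = 0; compare against these criteria.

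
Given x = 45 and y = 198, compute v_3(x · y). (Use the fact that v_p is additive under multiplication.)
v_3(8910) = 4

v_p(x) = 2 (factor: 45 = 3^2 · 5); v_p(y) = 2 (factor: 198 = 3^2 · 22). Additivity: v_p(xy) = v_p(x) + v_p(y) = 2 + 2 = 4. (Direct check: xy = 8910 = 3^4 · (110).)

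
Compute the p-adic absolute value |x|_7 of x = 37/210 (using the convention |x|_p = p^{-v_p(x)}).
|37/210|_7 = 7

Step 1 — compute v_7(x) by factoring powers of 7 out of the numerator and denominator: v_7(37/210) = -1. Step 2 — apply |x|_p = p^{-v_p(x)} = 7^{1} = 7.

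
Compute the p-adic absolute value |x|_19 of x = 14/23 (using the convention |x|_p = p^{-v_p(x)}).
|14/23|_19 = 1

Step 1 — compute v_19(x) by factoring powers of 19 out of the numerator and denominator: v_19(14/23) = 0. Step 2 — apply |x|_p = p^{-v_p(x)} = 19^{0} = 1.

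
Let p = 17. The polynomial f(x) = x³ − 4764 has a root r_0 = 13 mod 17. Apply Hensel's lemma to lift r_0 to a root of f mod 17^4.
r_3 = 11488 (mod 83521)

Hensel: r_{i+1} = r_i − f(r_i)/f′(r_i) mod 17^{i+2}, where f′(x) = 3x². Iterate:
  r_0 = 13 (mod 17)
  r_1 = 217 (mod 289)
  r_2 = 1662 (mod 4913)
  r_3 = 11488 (mod 83521)
Final: r = 11488 with f(r) ≡ 0 mod 17^4.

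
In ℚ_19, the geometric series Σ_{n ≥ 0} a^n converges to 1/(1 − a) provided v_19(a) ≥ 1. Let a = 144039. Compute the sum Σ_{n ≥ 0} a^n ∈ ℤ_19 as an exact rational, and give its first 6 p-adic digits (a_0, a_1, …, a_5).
Σ a^n = 1/(1 − a) = -1/144038;  first 6 digits = (1, 0, 0, 2, 1, 0)

v_19(a) = 3 ≥ 1, so the series converges in ℤ_19 to 1/(1 − a) = 1/(1 − 144039) = -1/144038. Expand this rational in ℤ_19: compute digits iteratively via d_i = x_i mod 19, x_{i+1} = (x_i − d_i)/19. The first 6 digits are (1, 0, 0, 2, 1, 0).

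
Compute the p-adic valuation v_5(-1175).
v_5(-1175) = 2

v_5(n) is the largest exponent k such that 5^k divides n. Factor out: -1175 = -5^2 · 47. (Sign doesn't affect v_p.) So v_5(-1175) = 2.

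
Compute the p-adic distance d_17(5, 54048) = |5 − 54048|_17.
d_17(5, 54048) = 1/4913

Step 1 — x − y = 5 − 54048 = -54043. Step 2 — v_17(-54043) = 3 (factor: -54043 = −(17^3 · 11); the sign does not affect v_p). Step 3 — |x − y|_17 = 17^{-3} = 1/4913.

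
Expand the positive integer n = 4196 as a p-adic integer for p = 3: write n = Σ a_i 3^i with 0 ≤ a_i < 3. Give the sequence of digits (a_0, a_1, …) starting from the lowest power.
(a_0, a_1, …) = (2, 0, 1, 2, 0, 2, 2, 1)

Repeated division by 3 gives the digits low-to-high: 4196 = 2 + 1·3^2 + 2·3^3 + 2·3^5 + 2·3^6 + 1·3^7. Digit sequence: (2, 0, 1, 2, 0, 2, 2, 1).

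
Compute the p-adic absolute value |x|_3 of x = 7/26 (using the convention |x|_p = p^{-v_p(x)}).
|7/26|_3 = 1

Step 1 — compute v_3(x) by factoring powers of 3 out of the numerator and denominator: v_3(7/26) = 0. Step 2 — apply |x|_p = p^{-v_p(x)} = 3^{0} = 1.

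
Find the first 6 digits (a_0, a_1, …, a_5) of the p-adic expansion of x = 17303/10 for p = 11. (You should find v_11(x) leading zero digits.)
(a_0, …, a_5) = (0, 0, 0, 9, 7, 7)

v_11(17303/10) = 3, so a_0 = ... = a_2 = 0. Factor out: x = 11^3 · u with u = 13/10 a unit in ℤ_11. Expand u iteratively via a_{v+i} = u_i mod 11, u_{i+1} = (u_i − a_{v+i})/11:
  u_0 = 13/10;  a_3 = 9;  u_1 = (u_0 − 9)/11 = -7/10
  u_1 = -7/10;  a_4 = 7;  u_2 = (u_1 − 7)/11 = -7/10
  u_2 = -7/10;  a_5 = 7;  u_3 = (u_2 − 7)/11 = -7/10
Digits: (0, 0, 0, 9, 7, 7).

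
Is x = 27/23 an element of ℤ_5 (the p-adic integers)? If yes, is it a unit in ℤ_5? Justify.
x ∈ ℤ_5^× (unit); v_5(x) = 0

ℤ_5 = {x ∈ ℚ_5 : v_5(x) ≥ 0} and ℤ_5^× = {x ∈ ℤ_5 : v_5(x) = 0}. Here v_5(27/23) = v_5(num) − v_5(den) = 0; compare against these criteria.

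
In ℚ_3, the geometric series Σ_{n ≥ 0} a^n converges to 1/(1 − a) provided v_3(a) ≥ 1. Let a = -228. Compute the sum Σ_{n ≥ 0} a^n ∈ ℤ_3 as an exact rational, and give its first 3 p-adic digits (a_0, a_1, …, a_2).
Σ a^n = 1/(1 − a) = 1/229;  first 3 digits = (1, 2, 2)

v_3(a) = 1 ≥ 1, so the series converges in ℤ_3 to 1/(1 − a) = 1/(1 − (-228)) = 1/229. Expand this rational in ℤ_3: compute digits iteratively via d_i = x_i mod 3, x_{i+1} = (x_i − d_i)/3. The first 3 digits are (1, 2, 2).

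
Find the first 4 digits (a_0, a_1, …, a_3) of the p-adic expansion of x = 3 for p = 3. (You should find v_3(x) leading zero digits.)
(a_0, …, a_3) = (0, 1, 0, 0)

v_3(3) = 1, so a_0 = ... = a_0 = 0. Factor out: x = 3^1 · u with u = 1 a unit in ℤ_3. Expand u iteratively via a_{v+i} = u_i mod 3, u_{i+1} = (u_i − a_{v+i})/3:
  u_0 = 1;  a_1 = 1;  u_1 = (u_0 − 1)/3 = 0
  u_1 = 0;  a_2 = 0;  u_2 = (u_1 − 0)/3 = 0
  u_2 = 0;  a_3 = 0;  u_3 = (u_2 − 0)/3 = 0
Digits: (0, 1, 0, 0).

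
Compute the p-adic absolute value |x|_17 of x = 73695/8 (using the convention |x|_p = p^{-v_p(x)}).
|73695/8|_17 = 1/4913

Step 1 — compute v_17(x) by factoring powers of 17 out of the numerator and denominator: v_17(73695/8) = 3. Step 2 — apply |x|_p = p^{-v_p(x)} = 17^{-3} = 1/4913.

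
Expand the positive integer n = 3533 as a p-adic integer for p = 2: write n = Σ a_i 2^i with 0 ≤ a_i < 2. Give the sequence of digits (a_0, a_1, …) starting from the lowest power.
(a_0, a_1, …) = (1, 0, 1, 1, 0, 0, 1, 1, 1, 0, 1, 1)

Repeated division by 2 gives the digits low-to-high: 3533 = 1 + 1·2^2 + 1·2^3 + 1·2^6 + 1·2^7 + 1·2^8 + 1·2^10 + 1·2^11. Digit sequence: (1, 0, 1, 1, 0, 0, 1, 1, 1, 0, 1, 1).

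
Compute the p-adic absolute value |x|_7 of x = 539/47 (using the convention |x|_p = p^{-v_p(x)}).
|539/47|_7 = 1/49

Step 1 — compute v_7(x) by factoring powers of 7 out of the numerator and denominator: v_7(539/47) = 2. Step 2 — apply |x|_p = p^{-v_p(x)} = 7^{-2} = 1/49.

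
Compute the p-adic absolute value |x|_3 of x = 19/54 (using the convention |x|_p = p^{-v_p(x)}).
|19/54|_3 = 27

Step 1 — compute v_3(x) by factoring powers of 3 out of the numerator and denominator: v_3(19/54) = -3. Step 2 — apply |x|_p = p^{-v_p(x)} = 3^{3} = 27.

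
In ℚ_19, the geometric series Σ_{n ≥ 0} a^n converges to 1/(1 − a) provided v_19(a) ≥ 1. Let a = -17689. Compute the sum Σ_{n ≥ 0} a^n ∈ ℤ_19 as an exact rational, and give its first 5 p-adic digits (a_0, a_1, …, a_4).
Σ a^n = 1/(1 − a) = 1/17690;  first 5 digits = (1, 0, 8, 16, 6)

v_19(a) = 2 ≥ 1, so the series converges in ℤ_19 to 1/(1 − a) = 1/(1 − (-17689)) = 1/17690. Expand this rational in ℤ_19: compute digits iteratively via d_i = x_i mod 19, x_{i+1} = (x_i − d_i)/19. The first 5 digits are (1, 0, 8, 16, 6).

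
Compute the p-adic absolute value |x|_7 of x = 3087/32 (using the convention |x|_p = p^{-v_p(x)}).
|3087/32|_7 = 1/343

Step 1 — compute v_7(x) by factoring powers of 7 out of the numerator and denominator: v_7(3087/32) = 3. Step 2 — apply |x|_p = p^{-v_p(x)} = 7^{-3} = 1/343.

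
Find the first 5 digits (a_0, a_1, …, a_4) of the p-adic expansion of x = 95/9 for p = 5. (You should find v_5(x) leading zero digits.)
(a_0, …, a_4) = (0, 1, 3, 0, 1)

v_5(95/9) = 1, so a_0 = ... = a_0 = 0. Factor out: x = 5^1 · u with u = 19/9 a unit in ℤ_5. Expand u iteratively via a_{v+i} = u_i mod 5, u_{i+1} = (u_i − a_{v+i})/5:
  u_0 = 19/9;  a_1 = 1;  u_1 = (u_0 − 1)/5 = 2/9
  u_1 = 2/9;  a_2 = 3;  u_2 = (u_1 − 3)/5 = -5/9
  u_2 = -5/9;  a_3 = 0;  u_3 = (u_2 − 0)/5 = -1/9
  u_3 = -1/9;  a_4 = 1;  u_4 = (u_3 − 1)/5 = -2/9
Digits: (0, 1, 3, 0, 1).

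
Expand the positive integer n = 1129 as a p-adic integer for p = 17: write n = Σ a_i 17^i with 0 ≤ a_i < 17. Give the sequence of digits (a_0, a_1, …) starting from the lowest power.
(a_0, a_1, …) = (7, 15, 3)

Repeated division by 17 gives the digits low-to-high: 1129 = 7 + 15·17^1 + 3·17^2. Digit sequence: (7, 15, 3).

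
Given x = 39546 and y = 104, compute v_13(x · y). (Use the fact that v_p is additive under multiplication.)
v_13(4112784) = 4

v_p(x) = 3 (factor: 39546 = 13^3 · 18); v_p(y) = 1 (factor: 104 = 13^1 · 8). Additivity: v_p(xy) = v_p(x) + v_p(y) = 3 + 1 = 4. (Direct check: xy = 4112784 = 13^4 · (144).)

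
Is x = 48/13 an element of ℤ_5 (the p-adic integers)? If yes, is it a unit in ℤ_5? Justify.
x ∈ ℤ_5^× (unit); v_5(x) = 0

ℤ_5 = {x ∈ ℚ_5 : v_5(x) ≥ 0} and ℤ_5^× = {x ∈ ℤ_5 : v_5(x) = 0}. Here v_5(48/13) = v_5(num) − v_5(den) = 0; compare against these criteria.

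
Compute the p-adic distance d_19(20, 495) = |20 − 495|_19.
d_19(20, 495) = 1/19

Step 1 — x − y = 20 − 495 = -475. Step 2 — v_19(-475) = 1 (factor: -475 = −(19^1 · 25); the sign does not affect v_p). Step 3 — |x − y|_19 = 19^{-1} = 1/19.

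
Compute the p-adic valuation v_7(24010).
v_7(24010) = 4

v_7(n) is the largest exponent k such that 7^k divides n. Factor out: 24010 = 7^4 · 10. (Sign doesn't affect v_p.) So v_7(24010) = 4.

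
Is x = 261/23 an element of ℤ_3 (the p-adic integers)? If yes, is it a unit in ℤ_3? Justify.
x ∈ ℤ_3 but not a unit; v_3(x) = 2 > 0

ℤ_3 = {x ∈ ℚ_3 : v_3(x) ≥ 0} and ℤ_3^× = {x ∈ ℤ_3 : v_3(x) = 0}. Here v_3(261/23) = v_3(num) − v_3(den) = 2; compare against these criteria.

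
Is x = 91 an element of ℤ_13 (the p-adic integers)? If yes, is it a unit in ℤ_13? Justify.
x ∈ ℤ_13 but not a unit; v_13(x) = 1 > 0

ℤ_13 = {x ∈ ℚ_13 : v_13(x) ≥ 0} and ℤ_13^× = {x ∈ ℤ_13 : v_13(x) = 0}. Here v_13(91) = v_13(num) − v_13(den) = 1; compare against these criteria.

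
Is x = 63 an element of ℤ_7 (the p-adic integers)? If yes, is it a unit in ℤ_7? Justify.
x ∈ ℤ_7 but not a unit; v_7(x) = 1 > 0

ℤ_7 = {x ∈ ℚ_7 : v_7(x) ≥ 0} and ℤ_7^× = {x ∈ ℤ_7 : v_7(x) = 0}. Here v_7(63) = v_7(num) − v_7(den) = 1; compare against these criteria.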